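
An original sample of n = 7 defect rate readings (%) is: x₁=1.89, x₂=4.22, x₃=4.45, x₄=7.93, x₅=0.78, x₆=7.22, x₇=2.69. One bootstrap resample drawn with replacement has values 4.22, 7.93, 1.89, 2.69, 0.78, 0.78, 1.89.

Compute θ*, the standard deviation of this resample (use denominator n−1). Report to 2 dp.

θ* = 2.52

Mean = 2.8829; sum of squared deviations = 38.1143
s² = 38.1143 / 6 = 6.3524
s = √6.3524 = 2.52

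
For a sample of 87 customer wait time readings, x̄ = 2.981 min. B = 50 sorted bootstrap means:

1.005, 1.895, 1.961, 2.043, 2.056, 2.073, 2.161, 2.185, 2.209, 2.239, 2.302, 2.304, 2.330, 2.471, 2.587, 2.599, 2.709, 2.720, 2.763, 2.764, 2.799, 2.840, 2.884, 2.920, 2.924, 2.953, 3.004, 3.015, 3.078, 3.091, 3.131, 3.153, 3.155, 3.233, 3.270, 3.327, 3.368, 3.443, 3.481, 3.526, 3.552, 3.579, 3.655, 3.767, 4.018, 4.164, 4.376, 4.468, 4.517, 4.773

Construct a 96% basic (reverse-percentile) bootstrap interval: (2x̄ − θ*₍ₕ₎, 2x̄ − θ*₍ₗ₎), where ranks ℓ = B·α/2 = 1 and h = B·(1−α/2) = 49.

Percentile endpoints at ranks 1 and 49: θ*₍1₎ = 1.005, θ*₍49₎ = 4.517.
Basic interval reflects these around x̄:
  lower = 2 × 2.981 − 4.517 = 1.445
  upper = 2 × 2.981 − 1.005 = 4.957

(1.445, 4.957)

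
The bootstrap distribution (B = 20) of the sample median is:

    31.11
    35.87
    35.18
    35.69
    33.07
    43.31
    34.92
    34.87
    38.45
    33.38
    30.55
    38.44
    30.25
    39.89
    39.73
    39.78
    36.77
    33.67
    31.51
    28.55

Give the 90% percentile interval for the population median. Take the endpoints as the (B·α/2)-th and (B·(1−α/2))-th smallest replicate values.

(28.55, 39.89)

Sorted replicates: 28.55, 30.25, 30.55, 31.11, 31.51, 33.07, 33.38, 33.67, 34.87, 34.92, 35.18, 35.69, 35.87, 36.77, 38.44, 38.45, 39.73, 39.78, 39.89, 43.31
α = 0.10; lower rank = 20 × 0.050 = 1; upper rank = 20 × 0.950 = 19.
The 1st smallest replicate is 28.55; the 19th is 39.89.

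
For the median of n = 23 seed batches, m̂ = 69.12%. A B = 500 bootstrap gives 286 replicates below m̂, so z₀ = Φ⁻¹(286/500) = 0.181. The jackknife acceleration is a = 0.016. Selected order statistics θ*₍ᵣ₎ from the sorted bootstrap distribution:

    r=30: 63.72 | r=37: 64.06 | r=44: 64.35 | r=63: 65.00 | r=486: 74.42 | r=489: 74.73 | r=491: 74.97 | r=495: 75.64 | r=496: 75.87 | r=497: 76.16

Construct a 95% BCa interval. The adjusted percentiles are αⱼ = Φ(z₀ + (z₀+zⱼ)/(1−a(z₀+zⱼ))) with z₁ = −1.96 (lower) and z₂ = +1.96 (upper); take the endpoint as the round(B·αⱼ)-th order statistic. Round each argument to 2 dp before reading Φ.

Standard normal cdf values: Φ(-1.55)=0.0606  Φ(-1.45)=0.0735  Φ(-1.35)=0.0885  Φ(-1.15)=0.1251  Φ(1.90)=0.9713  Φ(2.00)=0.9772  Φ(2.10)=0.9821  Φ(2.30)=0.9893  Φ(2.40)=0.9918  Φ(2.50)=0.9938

(63.72, 75.87)

Lower: z₀ + z₁ = 0.181 + (-1.960) = -1.779; 1 − a(z₀+z₁) = 1 − (0.016)(-1.779) = 1.0285; argument = 0.181 + (-1.779)/1.0285 = -1.5488 → -1.55.
α₁ = Φ(-1.55) = 0.0606; rank = round(500 × 0.0606) = 30; θ*₍30₎ = 63.72.
Upper: z₀ + z₂ = 2.141; 1 − a(z₀+z₂) = 0.9657; argument = 2.3979 → 2.40; α₂ = 0.9918; rank = 496; θ*₍496₎ = 75.87.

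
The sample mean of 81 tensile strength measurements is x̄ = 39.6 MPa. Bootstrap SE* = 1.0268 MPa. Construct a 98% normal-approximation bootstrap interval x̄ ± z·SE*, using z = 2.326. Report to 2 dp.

(37.21, 41.99)

Margin = 2.326 × 1.0268 = 2.388
Interval: 39.6 ± 2.388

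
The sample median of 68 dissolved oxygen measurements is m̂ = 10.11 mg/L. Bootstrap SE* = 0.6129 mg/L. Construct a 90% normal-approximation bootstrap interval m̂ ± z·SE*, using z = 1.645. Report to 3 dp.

(9.102, 11.118)

Margin = 1.645 × 0.6129 = 1.0082
Interval: 10.11 ± 1.0082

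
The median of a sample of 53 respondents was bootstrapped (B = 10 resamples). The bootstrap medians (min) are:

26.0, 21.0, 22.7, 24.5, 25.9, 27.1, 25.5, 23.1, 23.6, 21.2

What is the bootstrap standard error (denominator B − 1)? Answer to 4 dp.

SE* = 2.0866

Bootstrap SE is the standard deviation of the 10 replicate medians.
Mean of replicates: (26.0 + 21.0 + 22.7 + 24.5 + 25.9 + 27.1 + 25.5 + 23.1 + 23.6 + 21.2) / 10 = 240.60000 / 10 = 24.06000
Sum of squared deviations: (+1.94000)² + (−3.06000)² + (−1.36000)² + (+0.44000)² + (+1.84000)² + (+3.04000)² + (+1.44000)² + (−0.96000)² + (−0.46000)² + (−2.86000)² = 39.18400
Variance = 39.18400 / 9 = 4.35378
SE* = √4.35378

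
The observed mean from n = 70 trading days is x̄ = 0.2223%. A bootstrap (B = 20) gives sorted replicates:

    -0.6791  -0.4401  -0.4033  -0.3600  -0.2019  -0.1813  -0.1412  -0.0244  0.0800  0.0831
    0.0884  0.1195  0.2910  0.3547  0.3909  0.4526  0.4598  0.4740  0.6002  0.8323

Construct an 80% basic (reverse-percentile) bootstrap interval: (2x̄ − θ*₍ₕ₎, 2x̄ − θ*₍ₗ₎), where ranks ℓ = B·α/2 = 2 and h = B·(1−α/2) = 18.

(-0.0294, 0.8847)

Percentile endpoints at ranks 2 and 18: θ*₍2₎ = -0.4401, θ*₍18₎ = 0.4740.
Basic interval reflects these around x̄:
  lower = 2 × 0.2223 − 0.4740 = -0.0294
  upper = 2 × 0.2223 − -0.4401 = 0.8847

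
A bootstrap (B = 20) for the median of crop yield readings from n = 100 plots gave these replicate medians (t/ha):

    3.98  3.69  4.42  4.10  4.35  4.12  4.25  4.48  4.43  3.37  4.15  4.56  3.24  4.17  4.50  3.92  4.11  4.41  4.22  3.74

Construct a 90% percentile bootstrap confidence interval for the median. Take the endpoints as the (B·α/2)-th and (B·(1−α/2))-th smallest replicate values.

Sorted replicates: 3.24, 3.37, 3.69, 3.74, 3.92, 3.98, 4.10, 4.11, 4.12, 4.15, 4.17, 4.22, 4.25, 4.35, 4.41, 4.42, 4.43, 4.48, 4.50, 4.56
α = 0.10; lower rank = 20 × 0.050 = 1; upper rank = 20 × 0.950 = 19.
The 1st smallest replicate is 3.24; the 19th is 4.50.

(3.24, 4.50)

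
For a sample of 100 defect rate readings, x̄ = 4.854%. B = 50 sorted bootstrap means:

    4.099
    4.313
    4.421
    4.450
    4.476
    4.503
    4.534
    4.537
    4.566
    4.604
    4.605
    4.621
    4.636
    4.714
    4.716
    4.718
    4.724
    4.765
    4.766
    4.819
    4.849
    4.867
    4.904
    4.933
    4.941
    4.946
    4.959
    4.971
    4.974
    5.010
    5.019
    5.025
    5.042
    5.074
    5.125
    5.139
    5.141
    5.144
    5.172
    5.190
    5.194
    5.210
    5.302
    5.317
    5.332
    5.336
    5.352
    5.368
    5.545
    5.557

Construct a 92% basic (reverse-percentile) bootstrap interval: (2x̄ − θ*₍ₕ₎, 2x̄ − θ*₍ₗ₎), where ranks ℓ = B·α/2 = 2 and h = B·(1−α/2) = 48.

Percentile endpoints at ranks 2 and 48: θ*₍2₎ = 4.313, θ*₍48₎ = 5.368.
Basic interval reflects these around x̄:
  lower = 2 × 4.854 − 5.368 = 4.340
  upper = 2 × 4.854 − 4.313 = 5.395

(4.340, 5.395)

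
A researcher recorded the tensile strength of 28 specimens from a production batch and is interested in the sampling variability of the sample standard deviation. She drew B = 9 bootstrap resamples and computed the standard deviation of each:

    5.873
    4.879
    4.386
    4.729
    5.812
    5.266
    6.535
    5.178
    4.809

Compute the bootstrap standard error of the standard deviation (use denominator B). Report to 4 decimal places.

SE* = 0.6417

Bootstrap SE is the standard deviation of the 9 replicate standard deviations.
Mean of replicates: (5.873 + 4.879 + 4.386 + 4.729 + 5.812 + 5.266 + 6.535 + 5.178 + 4.809) / 9 = 47.46700 / 9 = 5.27411
Sum of squared deviations: (+0.59889)² + (−0.39511)² + (−0.88811)² + (−0.54511)² + (+0.53789)² + (−0.00811)² + (+1.26089)² + (−0.09611)² + (−0.46511)² = 3.70546
Variance = 3.70546 / 9 = 0.41172
SE* = √0.41172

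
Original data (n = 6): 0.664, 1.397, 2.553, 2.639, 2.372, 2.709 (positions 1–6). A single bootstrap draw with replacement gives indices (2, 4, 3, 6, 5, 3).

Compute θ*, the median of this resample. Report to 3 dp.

Resample values: 1.397, 2.639, 2.553, 2.709, 2.372, 2.553.
Sorted: 1.397, 2.372, 2.553, 2.553, 2.639, 2.709
Median = average of the two middle values = 2.553

θ* = 2.553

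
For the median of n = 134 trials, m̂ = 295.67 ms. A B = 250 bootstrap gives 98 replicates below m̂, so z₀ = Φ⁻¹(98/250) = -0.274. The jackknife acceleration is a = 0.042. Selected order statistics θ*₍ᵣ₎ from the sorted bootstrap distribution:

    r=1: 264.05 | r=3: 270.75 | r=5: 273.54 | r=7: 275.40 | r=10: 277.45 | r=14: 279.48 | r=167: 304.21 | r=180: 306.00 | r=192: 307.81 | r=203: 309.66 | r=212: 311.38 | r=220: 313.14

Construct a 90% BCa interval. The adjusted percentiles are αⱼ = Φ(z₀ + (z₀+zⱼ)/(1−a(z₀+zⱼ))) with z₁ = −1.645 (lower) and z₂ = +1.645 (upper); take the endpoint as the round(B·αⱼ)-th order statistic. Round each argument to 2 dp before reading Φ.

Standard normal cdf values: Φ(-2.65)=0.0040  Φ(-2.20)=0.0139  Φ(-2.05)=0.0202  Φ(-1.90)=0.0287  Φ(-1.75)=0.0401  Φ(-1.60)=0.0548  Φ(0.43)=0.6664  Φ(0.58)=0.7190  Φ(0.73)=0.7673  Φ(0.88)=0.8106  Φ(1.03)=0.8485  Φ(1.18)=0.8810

Lower: z₀ + z₁ = -0.274 + (-1.645) = -1.919; 1 − a(z₀+z₁) = 1 − (0.042)(-1.919) = 1.0806; argument = -0.274 + (-1.919)/1.0806 = -2.0499 → -2.05.
α₁ = Φ(-2.05) = 0.0202; rank = round(250 × 0.0202) = 5; θ*₍5₎ = 273.54.
Upper: z₀ + z₂ = 1.371; 1 − a(z₀+z₂) = 0.9424; argument = 1.1808 → 1.18; α₂ = 0.8810; rank = 220; θ*₍220₎ = 313.14.

(273.54, 313.14)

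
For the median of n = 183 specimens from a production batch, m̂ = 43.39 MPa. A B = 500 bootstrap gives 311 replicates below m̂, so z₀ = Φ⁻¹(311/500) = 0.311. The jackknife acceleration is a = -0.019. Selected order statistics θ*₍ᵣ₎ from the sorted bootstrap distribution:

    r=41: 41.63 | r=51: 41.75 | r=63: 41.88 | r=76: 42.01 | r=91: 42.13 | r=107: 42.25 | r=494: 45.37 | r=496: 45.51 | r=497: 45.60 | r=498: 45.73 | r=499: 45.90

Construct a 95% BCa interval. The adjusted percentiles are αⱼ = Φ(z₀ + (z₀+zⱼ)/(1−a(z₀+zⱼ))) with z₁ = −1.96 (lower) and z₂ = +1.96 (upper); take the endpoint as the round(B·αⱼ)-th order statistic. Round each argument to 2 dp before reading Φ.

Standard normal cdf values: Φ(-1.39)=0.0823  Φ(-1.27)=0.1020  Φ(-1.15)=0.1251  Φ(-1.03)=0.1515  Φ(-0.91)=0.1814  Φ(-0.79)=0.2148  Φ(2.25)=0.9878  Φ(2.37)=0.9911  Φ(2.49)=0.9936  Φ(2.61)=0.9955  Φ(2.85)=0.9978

(41.63, 45.60)

Lower: z₀ + z₁ = 0.311 + (-1.960) = -1.649; 1 − a(z₀+z₁) = 1 − (-0.019)(-1.649) = 0.9687; argument = 0.311 + (-1.649)/0.9687 = -1.3913 → -1.39.
α₁ = Φ(-1.39) = 0.0823; rank = round(500 × 0.0823) = 41; θ*₍41₎ = 41.63.
Upper: z₀ + z₂ = 2.271; 1 − a(z₀+z₂) = 1.0431; argument = 2.4881 → 2.49; α₂ = 0.9936; rank = 497; θ*₍497₎ = 45.60.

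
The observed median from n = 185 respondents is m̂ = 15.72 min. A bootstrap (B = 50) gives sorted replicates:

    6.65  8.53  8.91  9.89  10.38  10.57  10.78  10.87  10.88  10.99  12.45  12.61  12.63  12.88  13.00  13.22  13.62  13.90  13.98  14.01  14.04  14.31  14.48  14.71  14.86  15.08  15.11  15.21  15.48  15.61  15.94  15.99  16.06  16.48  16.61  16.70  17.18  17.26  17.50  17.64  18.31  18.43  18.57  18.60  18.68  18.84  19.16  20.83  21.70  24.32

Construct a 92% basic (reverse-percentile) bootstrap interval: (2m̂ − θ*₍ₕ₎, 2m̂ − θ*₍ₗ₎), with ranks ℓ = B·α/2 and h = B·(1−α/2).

Percentile endpoints at ranks 2 and 48: θ*₍2₎ = 8.53, θ*₍48₎ = 20.83.
Basic interval reflects these around m̂:
  lower = 2 × 15.72 − 20.83 = 10.61
  upper = 2 × 15.72 − 8.53 = 22.91

(10.61, 22.91)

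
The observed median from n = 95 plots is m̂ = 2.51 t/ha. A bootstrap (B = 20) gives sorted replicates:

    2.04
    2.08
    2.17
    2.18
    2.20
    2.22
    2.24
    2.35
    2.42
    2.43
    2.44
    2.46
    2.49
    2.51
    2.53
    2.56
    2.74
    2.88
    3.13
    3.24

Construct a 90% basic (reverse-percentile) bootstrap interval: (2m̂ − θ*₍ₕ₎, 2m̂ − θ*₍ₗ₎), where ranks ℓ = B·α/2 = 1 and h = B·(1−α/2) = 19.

Percentile endpoints at ranks 1 and 19: θ*₍1₎ = 2.04, θ*₍19₎ = 3.13.
Basic interval reflects these around m̂:
  lower = 2 × 2.51 − 3.13 = 1.89
  upper = 2 × 2.51 − 2.04 = 2.98

(1.89, 2.98)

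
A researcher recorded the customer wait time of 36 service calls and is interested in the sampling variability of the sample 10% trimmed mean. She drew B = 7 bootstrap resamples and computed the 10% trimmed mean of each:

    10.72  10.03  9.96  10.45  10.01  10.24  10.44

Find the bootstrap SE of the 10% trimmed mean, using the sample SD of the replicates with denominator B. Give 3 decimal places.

SE* = 0.263

Bootstrap SE is the standard deviation of the 7 replicate 10% trimmed means.
Mean of replicates: (10.72 + 10.03 + 9.96 + 10.45 + 10.01 + 10.24 + 10.44) / 7 = 71.8500 / 7 = 10.2643
Sum of squared deviations: (+0.4557)² + (−0.2343)² + (−0.3043)² + (+0.1857)² + (−0.2543)² + (−0.0243)² + (+0.1757)² = 0.4858
Variance = 0.4858 / 7 = 0.0694
SE* = √0.0694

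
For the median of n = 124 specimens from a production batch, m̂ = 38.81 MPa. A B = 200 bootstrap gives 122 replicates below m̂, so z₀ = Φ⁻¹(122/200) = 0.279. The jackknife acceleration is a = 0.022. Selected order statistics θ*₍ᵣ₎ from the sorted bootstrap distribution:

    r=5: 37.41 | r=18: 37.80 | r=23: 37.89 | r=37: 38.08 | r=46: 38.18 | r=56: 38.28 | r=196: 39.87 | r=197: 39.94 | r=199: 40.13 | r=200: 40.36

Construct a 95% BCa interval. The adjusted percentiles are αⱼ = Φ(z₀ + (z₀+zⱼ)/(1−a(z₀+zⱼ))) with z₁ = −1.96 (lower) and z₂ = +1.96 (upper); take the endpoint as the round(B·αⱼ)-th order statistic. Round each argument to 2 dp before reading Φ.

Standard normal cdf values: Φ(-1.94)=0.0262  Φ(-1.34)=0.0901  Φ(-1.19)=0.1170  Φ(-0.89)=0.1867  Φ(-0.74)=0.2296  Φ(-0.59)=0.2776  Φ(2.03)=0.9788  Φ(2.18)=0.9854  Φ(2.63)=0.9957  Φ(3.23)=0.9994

(37.80, 40.13)

Lower: z₀ + z₁ = 0.279 + (-1.960) = -1.681; 1 − a(z₀+z₁) = 1 − (0.022)(-1.681) = 1.0370; argument = 0.279 + (-1.681)/1.0370 = -1.3421 → -1.34.
α₁ = Φ(-1.34) = 0.0901; rank = round(200 × 0.0901) = 18; θ*₍18₎ = 37.80.
Upper: z₀ + z₂ = 2.239; 1 − a(z₀+z₂) = 0.9507; argument = 2.6340 → 2.63; α₂ = 0.9957; rank = 199; θ*₍199₎ = 40.13.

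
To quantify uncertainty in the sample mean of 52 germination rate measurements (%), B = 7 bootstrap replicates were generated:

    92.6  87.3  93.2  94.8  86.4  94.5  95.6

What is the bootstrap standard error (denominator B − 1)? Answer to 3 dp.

Bootstrap SE is the standard deviation of the 7 replicate means.
Mean of replicates: (92.6 + 87.3 + 93.2 + 94.8 + 86.4 + 94.5 + 95.6) / 7 = 644.4000 / 7 = 92.0571
Sum of squared deviations: (+0.5429)² + (−4.7571)² + (+1.1429)² + (+2.7429)² + (−5.6571)² + (+2.4429)² + (+3.5429)² = 82.2771
Variance = 82.2771 / 6 = 13.7129
SE* = √13.7129

SE* = 3.703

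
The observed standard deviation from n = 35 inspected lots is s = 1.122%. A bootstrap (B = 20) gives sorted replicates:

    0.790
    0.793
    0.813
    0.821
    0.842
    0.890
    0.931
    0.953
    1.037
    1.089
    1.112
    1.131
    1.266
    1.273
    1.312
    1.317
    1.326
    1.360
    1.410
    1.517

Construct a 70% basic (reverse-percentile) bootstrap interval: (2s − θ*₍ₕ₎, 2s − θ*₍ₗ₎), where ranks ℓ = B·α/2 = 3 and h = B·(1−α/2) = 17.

Percentile endpoints at ranks 3 and 17: θ*₍3₎ = 0.813, θ*₍17₎ = 1.326.
Basic interval reflects these around s:
  lower = 2 × 1.122 − 1.326 = 0.918
  upper = 2 × 1.122 − 0.813 = 1.431

(0.918, 1.431)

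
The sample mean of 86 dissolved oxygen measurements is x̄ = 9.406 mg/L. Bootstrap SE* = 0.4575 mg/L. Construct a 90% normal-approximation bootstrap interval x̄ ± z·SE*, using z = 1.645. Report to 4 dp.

Margin = 1.645 × 0.4575 = 0.75259
Interval: 9.406 ± 0.75259

(8.6534, 10.1586)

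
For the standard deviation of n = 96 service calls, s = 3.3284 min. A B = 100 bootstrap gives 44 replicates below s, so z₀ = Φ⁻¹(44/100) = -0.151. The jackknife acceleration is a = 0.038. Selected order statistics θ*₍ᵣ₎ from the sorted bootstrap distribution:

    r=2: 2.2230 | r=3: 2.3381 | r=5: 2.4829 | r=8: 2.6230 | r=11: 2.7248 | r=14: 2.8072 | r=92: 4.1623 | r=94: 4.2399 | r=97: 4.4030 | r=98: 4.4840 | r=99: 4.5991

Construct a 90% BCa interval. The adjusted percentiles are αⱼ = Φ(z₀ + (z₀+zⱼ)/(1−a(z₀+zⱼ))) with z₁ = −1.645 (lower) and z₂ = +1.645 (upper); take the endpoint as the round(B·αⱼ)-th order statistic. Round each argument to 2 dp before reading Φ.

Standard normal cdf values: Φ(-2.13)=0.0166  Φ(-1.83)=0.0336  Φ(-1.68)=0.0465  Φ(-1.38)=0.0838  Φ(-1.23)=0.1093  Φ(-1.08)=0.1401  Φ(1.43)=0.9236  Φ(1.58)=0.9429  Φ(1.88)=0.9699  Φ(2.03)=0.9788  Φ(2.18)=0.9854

Lower: z₀ + z₁ = -0.151 + (-1.645) = -1.796; 1 − a(z₀+z₁) = 1 − (0.038)(-1.796) = 1.0682; argument = -0.151 + (-1.796)/1.0682 = -1.8323 → -1.83.
α₁ = Φ(-1.83) = 0.0336; rank = round(100 × 0.0336) = 3; θ*₍3₎ = 2.3381.
Upper: z₀ + z₂ = 1.494; 1 − a(z₀+z₂) = 0.9432; argument = 1.4329 → 1.43; α₂ = 0.9236; rank = 92; θ*₍92₎ = 4.1623.

(2.3381, 4.1623)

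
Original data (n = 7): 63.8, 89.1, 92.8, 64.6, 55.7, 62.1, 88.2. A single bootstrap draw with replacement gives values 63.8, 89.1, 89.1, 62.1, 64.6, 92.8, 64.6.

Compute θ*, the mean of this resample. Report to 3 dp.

θ* = 75.157

Mean = (63.8 + 89.1 + 89.1 + 62.1 + 64.6 + 92.8 + 64.6) / 7 = 526.10 / 7 = 75.157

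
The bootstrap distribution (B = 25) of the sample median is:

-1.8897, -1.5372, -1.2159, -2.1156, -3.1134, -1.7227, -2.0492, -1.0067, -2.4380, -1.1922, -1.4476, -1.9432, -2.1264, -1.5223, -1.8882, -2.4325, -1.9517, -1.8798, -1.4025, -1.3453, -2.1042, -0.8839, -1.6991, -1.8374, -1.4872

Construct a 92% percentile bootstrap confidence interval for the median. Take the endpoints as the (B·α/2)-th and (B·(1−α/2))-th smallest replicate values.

Sorted replicates: -3.1134, -2.4380, -2.4325, -2.1264, -2.1156, -2.1042, -2.0492, -1.9517, -1.9432, -1.8897, -1.8882, -1.8798, -1.8374, -1.7227, -1.6991, -1.5372, -1.5223, -1.4872, -1.4476, -1.4025, -1.3453, -1.2159, -1.1922, -1.0067, -0.8839
α = 0.08; lower rank = 25 × 0.040 = 1; upper rank = 25 × 0.960 = 24.
The 1st smallest replicate is -3.1134; the 24th is -1.0067.

(-3.1134, -1.0067)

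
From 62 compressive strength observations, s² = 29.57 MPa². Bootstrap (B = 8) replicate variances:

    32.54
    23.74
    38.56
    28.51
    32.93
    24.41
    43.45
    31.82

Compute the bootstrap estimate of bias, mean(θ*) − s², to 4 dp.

mean(θ*) = (32.54 + 23.74 + 38.56 + 28.51 + 32.93 + 24.41 + 43.45 + 31.82) / 8 = 31.99500
bias = 31.99500 − 29.57

bias = +2.4250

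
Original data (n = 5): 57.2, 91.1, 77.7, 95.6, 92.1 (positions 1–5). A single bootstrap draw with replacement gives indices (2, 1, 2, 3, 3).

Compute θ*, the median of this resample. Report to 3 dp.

Resample values: 91.1, 57.2, 91.1, 77.7, 77.7.
Sorted: 57.2, 77.7, 77.7, 91.1, 91.1
Median = middle value = 77.700

θ* = 77.700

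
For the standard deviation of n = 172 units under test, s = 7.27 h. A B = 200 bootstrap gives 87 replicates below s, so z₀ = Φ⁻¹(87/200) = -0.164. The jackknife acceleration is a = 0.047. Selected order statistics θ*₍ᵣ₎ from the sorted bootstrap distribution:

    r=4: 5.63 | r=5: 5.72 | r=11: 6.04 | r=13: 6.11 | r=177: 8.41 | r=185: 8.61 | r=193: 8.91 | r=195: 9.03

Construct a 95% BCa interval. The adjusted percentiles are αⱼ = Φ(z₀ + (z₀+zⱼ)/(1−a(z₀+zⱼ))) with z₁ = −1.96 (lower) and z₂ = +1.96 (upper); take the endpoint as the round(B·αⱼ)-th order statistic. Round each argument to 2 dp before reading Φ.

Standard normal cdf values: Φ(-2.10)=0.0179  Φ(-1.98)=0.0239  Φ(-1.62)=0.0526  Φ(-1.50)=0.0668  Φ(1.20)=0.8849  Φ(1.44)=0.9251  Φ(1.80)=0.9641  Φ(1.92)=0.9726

Lower: z₀ + z₁ = -0.164 + (-1.960) = -2.124; 1 − a(z₀+z₁) = 1 − (0.047)(-2.124) = 1.0998; argument = -0.164 + (-2.124)/1.0998 = -2.0952 → -2.10.
α₁ = Φ(-2.10) = 0.0179; rank = round(200 × 0.0179) = 4; θ*₍4₎ = 5.63.
Upper: z₀ + z₂ = 1.796; 1 − a(z₀+z₂) = 0.9156; argument = 1.7976 → 1.80; α₂ = 0.9641; rank = 193; θ*₍193₎ = 8.91.

(5.63, 8.91)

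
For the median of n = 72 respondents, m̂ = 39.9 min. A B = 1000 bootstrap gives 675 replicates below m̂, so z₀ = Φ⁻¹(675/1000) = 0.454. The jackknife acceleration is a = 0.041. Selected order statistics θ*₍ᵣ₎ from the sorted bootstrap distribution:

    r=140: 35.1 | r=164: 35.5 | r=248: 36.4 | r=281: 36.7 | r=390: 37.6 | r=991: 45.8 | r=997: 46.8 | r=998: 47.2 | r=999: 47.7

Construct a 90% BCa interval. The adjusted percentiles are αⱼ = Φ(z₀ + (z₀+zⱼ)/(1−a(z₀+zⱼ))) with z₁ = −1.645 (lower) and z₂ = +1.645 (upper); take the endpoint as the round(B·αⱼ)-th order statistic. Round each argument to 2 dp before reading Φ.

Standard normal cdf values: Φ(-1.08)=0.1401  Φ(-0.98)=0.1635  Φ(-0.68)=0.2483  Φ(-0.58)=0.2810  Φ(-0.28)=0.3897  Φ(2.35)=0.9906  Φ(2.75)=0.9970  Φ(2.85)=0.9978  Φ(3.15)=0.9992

(36.4, 46.8)

Lower: z₀ + z₁ = 0.454 + (-1.645) = -1.191; 1 − a(z₀+z₁) = 1 − (0.041)(-1.191) = 1.0488; argument = 0.454 + (-1.191)/1.0488 = -0.6815 → -0.68.
α₁ = Φ(-0.68) = 0.2483; rank = round(1000 × 0.2483) = 248; θ*₍248₎ = 36.4.
Upper: z₀ + z₂ = 2.099; 1 − a(z₀+z₂) = 0.9139; argument = 2.7506 → 2.75; α₂ = 0.9970; rank = 997; θ*₍997₎ = 46.8.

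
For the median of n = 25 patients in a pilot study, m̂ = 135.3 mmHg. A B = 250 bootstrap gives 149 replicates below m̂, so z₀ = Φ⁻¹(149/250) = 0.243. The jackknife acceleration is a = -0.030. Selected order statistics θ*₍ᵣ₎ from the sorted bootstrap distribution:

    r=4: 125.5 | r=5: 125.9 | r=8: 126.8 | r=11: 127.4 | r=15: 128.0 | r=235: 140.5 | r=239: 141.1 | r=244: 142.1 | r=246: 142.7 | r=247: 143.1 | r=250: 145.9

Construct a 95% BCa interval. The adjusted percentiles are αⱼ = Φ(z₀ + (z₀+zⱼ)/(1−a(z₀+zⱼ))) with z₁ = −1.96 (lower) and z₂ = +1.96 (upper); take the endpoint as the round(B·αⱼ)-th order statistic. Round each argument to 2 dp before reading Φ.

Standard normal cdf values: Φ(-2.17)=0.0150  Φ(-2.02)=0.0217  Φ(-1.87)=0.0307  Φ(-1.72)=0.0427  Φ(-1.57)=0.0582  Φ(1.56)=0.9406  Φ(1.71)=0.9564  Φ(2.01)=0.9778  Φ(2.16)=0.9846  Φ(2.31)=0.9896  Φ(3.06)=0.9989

(128.0, 143.1)

Lower: z₀ + z₁ = 0.243 + (-1.960) = -1.717; 1 − a(z₀+z₁) = 1 − (-0.030)(-1.717) = 0.9485; argument = 0.243 + (-1.717)/0.9485 = -1.5672 → -1.57.
α₁ = Φ(-1.57) = 0.0582; rank = round(250 × 0.0582) = 15; θ*₍15₎ = 128.0.
Upper: z₀ + z₂ = 2.203; 1 − a(z₀+z₂) = 1.0661; argument = 2.3094 → 2.31; α₂ = 0.9896; rank = 247; θ*₍247₎ = 143.1.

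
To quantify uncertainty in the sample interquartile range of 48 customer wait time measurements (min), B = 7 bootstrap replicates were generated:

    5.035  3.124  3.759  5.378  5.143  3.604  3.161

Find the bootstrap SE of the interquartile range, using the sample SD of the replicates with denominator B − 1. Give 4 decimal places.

Bootstrap SE is the standard deviation of the 7 replicate interquartile ranges.
Mean of replicates: (5.035 + 3.124 + 3.759 + 5.378 + 5.143 + 3.604 + 3.161) / 7 = 29.20400 / 7 = 4.17200
Sum of squared deviations: (+0.86300)² + (−1.04800)² + (−0.41300)² + (+1.20600)² + (+0.97100)² + (−0.56800)² + (−1.01100)² = 5.75566
Variance = 5.75566 / 6 = 0.95928
SE* = √0.95928

SE* = 0.9794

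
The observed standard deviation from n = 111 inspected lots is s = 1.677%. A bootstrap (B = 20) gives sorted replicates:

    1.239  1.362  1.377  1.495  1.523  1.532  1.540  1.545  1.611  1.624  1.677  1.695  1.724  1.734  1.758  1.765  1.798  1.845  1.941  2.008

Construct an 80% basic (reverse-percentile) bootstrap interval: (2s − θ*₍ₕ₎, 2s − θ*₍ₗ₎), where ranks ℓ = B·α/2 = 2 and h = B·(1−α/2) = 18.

Percentile endpoints at ranks 2 and 18: θ*₍2₎ = 1.362, θ*₍18₎ = 1.845.
Basic interval reflects these around s:
  lower = 2 × 1.677 − 1.845 = 1.509
  upper = 2 × 1.677 − 1.362 = 1.992

(1.509, 1.992)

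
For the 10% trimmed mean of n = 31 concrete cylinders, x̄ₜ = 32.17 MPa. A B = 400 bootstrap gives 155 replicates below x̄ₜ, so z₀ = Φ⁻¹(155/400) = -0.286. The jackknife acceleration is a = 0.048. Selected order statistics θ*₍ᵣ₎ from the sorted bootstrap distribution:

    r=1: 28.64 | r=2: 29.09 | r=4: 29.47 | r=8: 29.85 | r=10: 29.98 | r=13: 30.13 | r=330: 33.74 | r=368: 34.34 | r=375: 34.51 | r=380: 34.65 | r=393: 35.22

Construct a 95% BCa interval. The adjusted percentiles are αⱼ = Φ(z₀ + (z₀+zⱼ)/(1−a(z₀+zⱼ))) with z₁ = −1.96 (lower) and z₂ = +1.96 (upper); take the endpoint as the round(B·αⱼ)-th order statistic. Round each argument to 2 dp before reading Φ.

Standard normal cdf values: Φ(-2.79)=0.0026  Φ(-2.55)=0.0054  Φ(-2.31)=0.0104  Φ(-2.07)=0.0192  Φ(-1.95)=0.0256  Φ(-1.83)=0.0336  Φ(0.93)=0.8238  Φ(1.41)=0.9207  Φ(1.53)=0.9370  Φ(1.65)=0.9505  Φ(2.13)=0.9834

(29.47, 34.51)

Lower: z₀ + z₁ = -0.286 + (-1.960) = -2.246; 1 − a(z₀+z₁) = 1 − (0.048)(-2.246) = 1.1078; argument = -0.286 + (-2.246)/1.1078 = -2.3134 → -2.31.
α₁ = Φ(-2.31) = 0.0104; rank = round(400 × 0.0104) = 4; θ*₍4₎ = 29.47.
Upper: z₀ + z₂ = 1.674; 1 − a(z₀+z₂) = 0.9196; argument = 1.5343 → 1.53; α₂ = 0.9370; rank = 375; θ*₍375₎ = 34.51.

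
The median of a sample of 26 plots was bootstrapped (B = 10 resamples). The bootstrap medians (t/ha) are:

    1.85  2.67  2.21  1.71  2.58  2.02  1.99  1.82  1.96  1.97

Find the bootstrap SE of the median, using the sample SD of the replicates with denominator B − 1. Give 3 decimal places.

Bootstrap SE is the standard deviation of the 10 replicate medians.
Mean of replicates: (1.85 + 2.67 + 2.21 + 1.71 + 2.58 + 2.02 + 1.99 + 1.82 + 1.96 + 1.97) / 10 = 20.7800 / 10 = 2.0780
Sum of squared deviations: (−0.2280)² + (+0.5920)² + (+0.1320)² + (−0.3680)² + (+0.5020)² + (−0.0580)² + (−0.0880)² + (−0.2580)² + (−0.1180)² + (−0.1080)² = 0.9106
Variance = 0.9106 / 9 = 0.1012
SE* = √0.1012

SE* = 0.318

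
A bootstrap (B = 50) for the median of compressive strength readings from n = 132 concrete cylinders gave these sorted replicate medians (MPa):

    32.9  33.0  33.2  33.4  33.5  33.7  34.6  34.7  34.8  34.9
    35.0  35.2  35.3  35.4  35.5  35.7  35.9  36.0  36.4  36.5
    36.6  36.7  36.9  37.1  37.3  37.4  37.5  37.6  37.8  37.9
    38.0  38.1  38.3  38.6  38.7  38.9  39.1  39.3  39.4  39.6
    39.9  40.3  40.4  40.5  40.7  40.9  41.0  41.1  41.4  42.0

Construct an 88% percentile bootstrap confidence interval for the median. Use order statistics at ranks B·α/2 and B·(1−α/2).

α = 0.12; lower rank = 50 × 0.060 = 3; upper rank = 50 × 0.940 = 47.
The 3rd smallest replicate is 33.2; the 47th is 41.0.

(33.2, 41.0)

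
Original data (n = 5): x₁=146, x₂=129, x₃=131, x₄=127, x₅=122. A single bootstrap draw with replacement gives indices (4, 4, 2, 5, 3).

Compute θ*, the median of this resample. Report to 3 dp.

Resample values: 127, 127, 129, 122, 131.
Sorted: 122, 127, 127, 129, 131
Median = middle value = 127.000

θ* = 127.000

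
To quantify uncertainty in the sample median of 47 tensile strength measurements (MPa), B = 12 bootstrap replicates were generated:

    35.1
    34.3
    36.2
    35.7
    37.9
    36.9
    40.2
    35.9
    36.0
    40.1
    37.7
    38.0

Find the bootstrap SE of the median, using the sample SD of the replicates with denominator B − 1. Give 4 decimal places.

SE* = 1.8488

Bootstrap SE is the standard deviation of the 12 replicate medians.
Mean of replicates: (35.1 + 34.3 + 36.2 + 35.7 + 37.9 + 36.9 + 40.2 + 35.9 + 36.0 + 40.1 + 37.7 + 38.0) / 12 = 444.00000 / 12 = 37.00000
Sum of squared deviations: (−1.90000)² + (−2.70000)² + (−0.80000)² + (−1.30000)² + (+0.90000)² + (−0.10000)² + (+3.20000)² + (−1.10000)² + (−1.00000)² + (+3.10000)² + (+0.70000)² + (+1.00000)² = 37.60000
Variance = 37.60000 / 11 = 3.41818
SE* = √3.41818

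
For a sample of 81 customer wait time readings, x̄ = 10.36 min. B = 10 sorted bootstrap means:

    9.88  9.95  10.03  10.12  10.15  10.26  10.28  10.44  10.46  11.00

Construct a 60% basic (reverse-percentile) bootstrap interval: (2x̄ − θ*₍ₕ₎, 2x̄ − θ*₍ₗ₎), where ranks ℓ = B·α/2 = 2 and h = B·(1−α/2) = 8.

Percentile endpoints at ranks 2 and 8: θ*₍2₎ = 9.95, θ*₍8₎ = 10.44.
Basic interval reflects these around x̄:
  lower = 2 × 10.36 − 10.44 = 10.28
  upper = 2 × 10.36 − 9.95 = 10.77

(10.28, 10.77)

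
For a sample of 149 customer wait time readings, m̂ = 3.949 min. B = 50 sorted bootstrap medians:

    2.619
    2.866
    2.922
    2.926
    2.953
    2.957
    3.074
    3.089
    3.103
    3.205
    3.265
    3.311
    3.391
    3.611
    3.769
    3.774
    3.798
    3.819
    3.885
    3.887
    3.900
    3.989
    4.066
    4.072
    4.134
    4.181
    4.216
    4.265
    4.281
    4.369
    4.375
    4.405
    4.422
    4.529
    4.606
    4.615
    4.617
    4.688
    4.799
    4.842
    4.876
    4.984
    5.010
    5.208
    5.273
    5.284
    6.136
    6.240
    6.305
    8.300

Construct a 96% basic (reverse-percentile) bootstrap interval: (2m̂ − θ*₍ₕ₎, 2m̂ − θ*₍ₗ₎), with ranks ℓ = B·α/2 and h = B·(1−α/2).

Percentile endpoints at ranks 1 and 49: θ*₍1₎ = 2.619, θ*₍49₎ = 6.305.
Basic interval reflects these around m̂:
  lower = 2 × 3.949 − 6.305 = 1.593
  upper = 2 × 3.949 − 2.619 = 5.279

(1.593, 5.279)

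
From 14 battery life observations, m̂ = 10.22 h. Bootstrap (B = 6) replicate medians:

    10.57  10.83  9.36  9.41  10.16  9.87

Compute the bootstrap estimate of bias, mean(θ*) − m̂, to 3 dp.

bias = −0.187

mean(θ*) = (10.57 + 10.83 + 9.36 + 9.41 + 10.16 + 9.87) / 6 = 10.0333
bias = 10.0333 − 10.22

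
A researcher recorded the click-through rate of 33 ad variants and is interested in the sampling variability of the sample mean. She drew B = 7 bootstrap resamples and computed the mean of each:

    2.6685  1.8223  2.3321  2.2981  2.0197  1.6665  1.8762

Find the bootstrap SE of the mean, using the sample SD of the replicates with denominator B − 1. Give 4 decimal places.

SE* = 0.3507

Bootstrap SE is the standard deviation of the 7 replicate means.
Mean of replicates: (2.6685 + 1.8223 + 2.3321 + 2.2981 + 2.0197 + 1.6665 + 1.8762) / 7 = 14.68340 / 7 = 2.09763
Sum of squared deviations: (+0.57087)² + (−0.27533)² + (+0.23447)² + (+0.20047)² + (−0.07793)² + (−0.43113)² + (−0.22143)² = 0.73784
Variance = 0.73784 / 6 = 0.12297
SE* = √0.12297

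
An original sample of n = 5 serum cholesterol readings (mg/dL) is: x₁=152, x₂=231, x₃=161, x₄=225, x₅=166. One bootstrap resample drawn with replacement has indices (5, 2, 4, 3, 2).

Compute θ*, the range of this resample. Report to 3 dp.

Resample values: 166, 231, 225, 161, 231.
Range = 231 − 161 = 70.000

θ* = 70.000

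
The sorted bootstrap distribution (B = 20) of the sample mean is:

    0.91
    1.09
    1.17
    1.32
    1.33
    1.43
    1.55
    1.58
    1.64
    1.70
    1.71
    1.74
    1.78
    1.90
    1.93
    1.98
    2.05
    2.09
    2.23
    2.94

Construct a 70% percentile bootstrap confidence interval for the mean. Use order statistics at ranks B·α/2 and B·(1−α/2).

(1.17, 2.05)

α = 0.30; lower rank = 20 × 0.150 = 3; upper rank = 20 × 0.850 = 17.
The 3rd smallest replicate is 1.17; the 17th is 2.05.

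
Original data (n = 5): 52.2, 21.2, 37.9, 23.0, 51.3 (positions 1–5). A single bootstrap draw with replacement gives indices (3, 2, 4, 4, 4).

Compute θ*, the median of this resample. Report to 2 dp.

Resample values: 37.9, 21.2, 23.0, 23.0, 23.0.
Sorted: 21.2, 23.0, 23.0, 23.0, 37.9
Median = middle value = 23.00

θ* = 23.00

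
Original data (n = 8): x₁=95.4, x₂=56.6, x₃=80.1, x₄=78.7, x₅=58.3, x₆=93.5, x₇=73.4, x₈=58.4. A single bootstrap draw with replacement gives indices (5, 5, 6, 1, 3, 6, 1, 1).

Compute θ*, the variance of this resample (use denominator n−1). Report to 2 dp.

θ* = 272.29

Resample values: 58.3, 58.3, 93.5, 95.4, 80.1, 93.5, 95.4, 95.4.
Mean = 83.7375; sum of squared deviations = 1906.0188
s² = 1906.0188 / 7 = 272.2884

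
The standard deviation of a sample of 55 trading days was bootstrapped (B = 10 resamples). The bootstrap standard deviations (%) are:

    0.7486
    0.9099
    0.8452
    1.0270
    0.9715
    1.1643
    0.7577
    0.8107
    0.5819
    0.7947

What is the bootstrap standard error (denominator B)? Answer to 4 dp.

SE* = 0.1557

Bootstrap SE is the standard deviation of the 10 replicate standard deviations.
Mean of replicates: (0.7486 + 0.9099 + 0.8452 + 1.0270 + 0.9715 + 1.1643 + 0.7577 + 0.8107 + 0.5819 + 0.7947) / 10 = 8.61150 / 10 = 0.86115
Sum of squared deviations: (−0.11255)² + (+0.04875)² + (−0.01595)² + (+0.16585)² + (+0.11035)² + (+0.30315)² + (−0.10345)² + (−0.05045)² + (−0.27925)² + (−0.06645)² = 0.24253
Variance = 0.24253 / 10 = 0.02425
SE* = √0.02425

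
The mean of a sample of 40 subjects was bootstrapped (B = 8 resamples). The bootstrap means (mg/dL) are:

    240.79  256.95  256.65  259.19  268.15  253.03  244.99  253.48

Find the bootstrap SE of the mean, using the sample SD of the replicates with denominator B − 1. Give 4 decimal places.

Bootstrap SE is the standard deviation of the 8 replicate means.
Mean of replicates: (240.79 + 256.95 + 256.65 + 259.19 + 268.15 + 253.03 + 244.99 + 253.48) / 8 = 2033.23000 / 8 = 254.15375
Sum of squared deviations: (−13.36375)² + (+2.79625)² + (+2.49625)² + (+5.03625)² + (+13.99625)² + (−1.12375)² + (−9.16375)² + (−0.67375)² = 499.58999
Variance = 499.58999 / 7 = 71.37000
SE* = √71.37000

SE* = 8.4481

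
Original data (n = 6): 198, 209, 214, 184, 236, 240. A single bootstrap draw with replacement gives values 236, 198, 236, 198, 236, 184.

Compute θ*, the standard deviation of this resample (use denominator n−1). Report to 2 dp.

Mean = 214.6667; sum of squared deviations = 2861.3333
s² = 2861.3333 / 5 = 572.2667
s = √572.2667 = 23.92

θ* = 23.92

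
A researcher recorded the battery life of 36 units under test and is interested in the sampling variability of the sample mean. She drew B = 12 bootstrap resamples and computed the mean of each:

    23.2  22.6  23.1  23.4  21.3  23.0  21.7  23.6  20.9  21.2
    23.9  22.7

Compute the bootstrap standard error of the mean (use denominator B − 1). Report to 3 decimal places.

Bootstrap SE is the standard deviation of the 12 replicate means.
Mean of replicates: (23.2 + 22.6 + 23.1 + 23.4 + 21.3 + 23.0 + 21.7 + 23.6 + 20.9 + 21.2 + 23.9 + 22.7) / 12 = 270.6000 / 12 = 22.5500
Sum of squared deviations: (+0.6500)² + (+0.0500)² + (+0.5500)² + (+0.8500)² + (−1.2500)² + (+0.4500)² + (−0.8500)² + (+1.0500)² + (−1.6500)² + (−1.3500)² + (+1.3500)² + (+0.1500)² = 11.4300
Variance = 11.4300 / 11 = 1.0391
SE* = √1.0391

SE* = 1.019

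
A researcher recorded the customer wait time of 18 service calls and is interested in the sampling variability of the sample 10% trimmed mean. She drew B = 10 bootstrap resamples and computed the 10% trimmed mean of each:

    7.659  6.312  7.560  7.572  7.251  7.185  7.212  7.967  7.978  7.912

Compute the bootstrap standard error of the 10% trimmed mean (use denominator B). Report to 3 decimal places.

Bootstrap SE is the standard deviation of the 10 replicate 10% trimmed means.
Mean of replicates: (7.659 + 6.312 + 7.560 + 7.572 + 7.251 + 7.185 + 7.212 + 7.967 + 7.978 + 7.912) / 10 = 74.6080 / 10 = 7.4608
Sum of squared deviations: (+0.1982)² + (−1.1488)² + (+0.0992)² + (+0.1112)² + (−0.2098)² + (−0.2758)² + (−0.2488)² + (+0.5062)² + (+0.5172)² + (+0.4512)² = 2.2905
Variance = 2.2905 / 10 = 0.2291
SE* = √0.2291

SE* = 0.479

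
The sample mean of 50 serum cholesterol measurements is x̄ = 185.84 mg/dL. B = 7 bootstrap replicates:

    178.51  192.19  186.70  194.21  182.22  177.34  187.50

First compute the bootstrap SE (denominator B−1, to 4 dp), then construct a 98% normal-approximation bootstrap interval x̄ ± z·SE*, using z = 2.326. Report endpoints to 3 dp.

(170.758, 200.922)

Mean of replicates = 185.5243; sum of squared deviations = 252.2602; SE* = √(252.2602/6) = 6.4841
Margin = 2.326 × 6.4841 = 15.0820
Interval: 185.84 ± 15.0820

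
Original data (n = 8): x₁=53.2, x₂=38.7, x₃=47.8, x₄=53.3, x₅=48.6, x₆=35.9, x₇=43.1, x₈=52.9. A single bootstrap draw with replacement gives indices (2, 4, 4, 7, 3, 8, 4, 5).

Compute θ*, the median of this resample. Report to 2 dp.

Resample values: 38.7, 53.3, 53.3, 43.1, 47.8, 52.9, 53.3, 48.6.
Sorted: 38.7, 43.1, 47.8, 48.6, 52.9, 53.3, 53.3, 53.3
Median = average of the two middle values = 50.75

θ* = 50.75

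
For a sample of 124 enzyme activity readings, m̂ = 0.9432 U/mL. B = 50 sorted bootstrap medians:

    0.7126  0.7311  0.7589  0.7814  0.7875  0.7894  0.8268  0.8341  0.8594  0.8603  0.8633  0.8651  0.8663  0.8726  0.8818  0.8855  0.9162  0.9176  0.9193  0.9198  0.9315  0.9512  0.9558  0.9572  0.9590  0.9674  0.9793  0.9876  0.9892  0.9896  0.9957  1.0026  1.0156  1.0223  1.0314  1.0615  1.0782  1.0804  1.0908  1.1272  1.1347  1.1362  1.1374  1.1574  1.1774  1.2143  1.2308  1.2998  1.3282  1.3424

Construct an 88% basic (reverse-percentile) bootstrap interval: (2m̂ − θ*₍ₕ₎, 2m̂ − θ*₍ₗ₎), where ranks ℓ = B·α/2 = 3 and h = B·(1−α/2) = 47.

(0.6556, 1.1275)

Percentile endpoints at ranks 3 and 47: θ*₍3₎ = 0.7589, θ*₍47₎ = 1.2308.
Basic interval reflects these around m̂:
  lower = 2 × 0.9432 − 1.2308 = 0.6556
  upper = 2 × 0.9432 − 0.7589 = 1.1275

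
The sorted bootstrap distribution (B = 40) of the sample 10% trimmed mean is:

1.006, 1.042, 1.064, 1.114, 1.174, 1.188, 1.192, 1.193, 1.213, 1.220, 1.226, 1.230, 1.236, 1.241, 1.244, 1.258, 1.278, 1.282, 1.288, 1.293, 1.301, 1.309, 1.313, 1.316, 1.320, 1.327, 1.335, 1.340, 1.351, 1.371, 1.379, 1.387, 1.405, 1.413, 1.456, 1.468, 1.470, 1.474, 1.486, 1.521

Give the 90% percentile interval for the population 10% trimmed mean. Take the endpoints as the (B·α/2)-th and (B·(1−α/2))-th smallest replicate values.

(1.042, 1.474)

α = 0.10; lower rank = 40 × 0.050 = 2; upper rank = 40 × 0.950 = 38.
The 2nd smallest replicate is 1.042; the 38th is 1.474.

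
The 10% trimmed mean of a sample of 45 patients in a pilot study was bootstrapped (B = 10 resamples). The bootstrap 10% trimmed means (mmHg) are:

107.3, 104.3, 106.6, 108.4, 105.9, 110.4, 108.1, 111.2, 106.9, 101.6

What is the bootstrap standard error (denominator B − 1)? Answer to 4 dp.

SE* = 2.7937

Bootstrap SE is the standard deviation of the 10 replicate 10% trimmed means.
Mean of replicates: (107.3 + 104.3 + 106.6 + 108.4 + 105.9 + 110.4 + 108.1 + 111.2 + 106.9 + 101.6) / 10 = 1070.70000 / 10 = 107.07000
Sum of squared deviations: (+0.23000)² + (−2.77000)² + (−0.47000)² + (+1.33000)² + (−1.17000)² + (+3.33000)² + (+1.03000)² + (+4.13000)² + (−0.17000)² + (−5.47000)² = 70.24100
Variance = 70.24100 / 9 = 7.80456
SE* = √7.80456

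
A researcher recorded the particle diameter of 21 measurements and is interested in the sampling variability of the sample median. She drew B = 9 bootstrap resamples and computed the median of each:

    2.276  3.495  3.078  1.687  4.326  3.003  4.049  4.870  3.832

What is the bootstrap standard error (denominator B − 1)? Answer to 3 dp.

Bootstrap SE is the standard deviation of the 9 replicate medians.
Mean of replicates: (2.276 + 3.495 + 3.078 + 1.687 + 4.326 + 3.003 + 4.049 + 4.870 + 3.832) / 9 = 30.6160 / 9 = 3.4018
Sum of squared deviations: (−1.1258)² + (+0.0932)² + (−0.3238)² + (−1.7148)² + (+0.9242)² + (−0.3988)² + (+0.6472)² + (+1.4682)² + (+0.4302)² = 8.0942
Variance = 8.0942 / 8 = 1.0118
SE* = √1.0118

SE* = 1.006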